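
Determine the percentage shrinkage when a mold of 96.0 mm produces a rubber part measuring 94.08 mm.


Shrinkage = (mold - part) / mold * 100
= (96.0 - 94.08) / 96.0 * 100
= 1.92 / 96.0 * 100
= 2.0%

2.0%


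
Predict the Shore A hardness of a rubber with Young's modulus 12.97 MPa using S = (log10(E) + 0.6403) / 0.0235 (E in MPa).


log10(E) = 0.0235*S - 0.6403  =>  S = (log10(E) + 0.6403) / 0.0235
log10(12.97) = 1.112940
S = (1.112940 + 0.6403) / 0.0235 = 1.753240 / 0.0235
S = 74.6

Shore A = 74.6


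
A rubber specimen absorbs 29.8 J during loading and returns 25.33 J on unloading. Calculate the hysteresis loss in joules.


Hysteresis loss = loading - unloading
= 29.8 - 25.33
= 4.47 J

4.47 J


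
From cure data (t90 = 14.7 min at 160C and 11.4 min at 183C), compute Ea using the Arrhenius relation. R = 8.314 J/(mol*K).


T1 = 433.15 K, T2 = 456.15 K
1/T1 - 1/T2 = 1.1641e-04
ln(t1/t2) = ln(14.7/11.4) = 0.2542
Ea = 8.314 * 0.2542 / 1.1641e-04 = 18157.7507 J/mol
Ea = 18.16 kJ/mol

18.16 kJ/mol


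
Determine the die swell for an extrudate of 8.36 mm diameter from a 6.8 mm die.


Die swell ratio = D_extrudate / D_die
= 8.36 / 6.8
= 1.229

Die swell = 1.229


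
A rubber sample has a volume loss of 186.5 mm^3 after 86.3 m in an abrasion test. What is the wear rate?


Rate = volume_loss / distance
= 186.5 / 86.3
= 2.161 mm^3/m

2.161 mm^3/m


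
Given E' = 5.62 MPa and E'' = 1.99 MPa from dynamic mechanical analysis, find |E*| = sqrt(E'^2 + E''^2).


|E*| = sqrt(E'^2 + E''^2)
= sqrt(5.62^2 + 1.99^2)
= sqrt(31.5844 + 3.9601)
= 5.962 MPa

5.962 MPa


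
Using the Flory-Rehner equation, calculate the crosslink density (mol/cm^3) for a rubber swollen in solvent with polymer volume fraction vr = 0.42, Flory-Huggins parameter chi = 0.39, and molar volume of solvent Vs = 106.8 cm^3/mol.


ln(1 - vr) = ln(1 - 0.42) = -0.5447
Numerator = -((-0.5447) + 0.42 + 0.39 * 0.42^2) = 0.0559
Denominator = 106.8 * (0.42^(1/3) - 0.42/2) = 57.5532
nu = 0.0559 / 57.5532 = 9.7182e-04 mol/cm^3

9.7182e-04 mol/cm^3


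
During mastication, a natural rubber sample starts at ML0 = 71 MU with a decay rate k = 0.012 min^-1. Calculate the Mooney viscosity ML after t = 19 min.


ML = ML0 * exp(-k * t)
ML = 71 * exp(-0.012 * 19)
ML = 71 * 0.7961
ML = 56.52 MU

56.52 MU


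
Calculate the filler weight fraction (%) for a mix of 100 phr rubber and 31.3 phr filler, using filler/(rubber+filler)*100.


Filler % = filler / (rubber + filler) * 100
= 31.3 / (100 + 31.3) * 100
= 31.3 / 131.3 * 100
= 23.84%

23.84%


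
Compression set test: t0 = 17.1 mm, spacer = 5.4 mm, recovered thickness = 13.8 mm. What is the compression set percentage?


CS = (t0 - recovered) / (t0 - ts) * 100
= (17.1 - 13.8) / (17.1 - 5.4) * 100
= 3.3 / 11.7 * 100
= 28.2%

28.2%


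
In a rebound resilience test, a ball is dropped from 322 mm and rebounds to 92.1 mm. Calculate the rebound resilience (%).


Resilience = h_rebound / h_drop * 100
= 92.1 / 322 * 100
= 28.6%

28.6%


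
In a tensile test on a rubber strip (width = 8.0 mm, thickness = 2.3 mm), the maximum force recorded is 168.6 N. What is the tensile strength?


Area = width * thickness = 8.0 * 2.3 = 18.4 mm^2
TS = force / area = 168.6 / 18.4 = 9.16 MPa

9.16 MPa


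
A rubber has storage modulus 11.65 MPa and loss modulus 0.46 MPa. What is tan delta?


tan delta = E'' / E'
= 0.46 / 11.65
= 0.0395

tan delta = 0.0395


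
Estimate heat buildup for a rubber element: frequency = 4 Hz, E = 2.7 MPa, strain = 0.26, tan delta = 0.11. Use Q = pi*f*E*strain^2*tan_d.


Q = pi * f * E * strain^2 * tan_d
= pi * 4 * 2.7 * 0.26^2 * 0.11
= pi * 4 * 2.7 * 0.0676 * 0.11
= 0.2523

Q = 0.2523


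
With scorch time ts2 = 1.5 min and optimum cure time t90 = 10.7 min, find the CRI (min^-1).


CRI = 100 / (t90 - ts2)
= 100 / (10.7 - 1.5)
= 100 / 9.2
= 10.87 min^-1

10.87 min^-1


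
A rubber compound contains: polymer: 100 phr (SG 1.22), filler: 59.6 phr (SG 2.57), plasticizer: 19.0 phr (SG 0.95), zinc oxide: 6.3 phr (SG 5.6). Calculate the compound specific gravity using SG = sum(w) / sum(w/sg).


Sum of weights = 184.9
Volume contributions:
  polymer: 100/1.22 = 81.9672
  filler: 59.6/2.57 = 23.1907
  plasticizer: 19.0/0.95 = 20.0000
  zinc oxide: 6.3/5.6 = 1.1250
Sum of volumes = 126.2829
SG = 184.9 / 126.2829 = 1.464

SG = 1.464


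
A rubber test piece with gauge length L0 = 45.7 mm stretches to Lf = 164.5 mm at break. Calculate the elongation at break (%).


Elongation = (Lf - L0) / L0 * 100
= (164.5 - 45.7) / 45.7 * 100
= 118.8 / 45.7 * 100
= 260.0%

260.0%


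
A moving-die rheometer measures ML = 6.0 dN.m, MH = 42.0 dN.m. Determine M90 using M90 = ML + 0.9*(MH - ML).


M90 = ML + 0.9 * (MH - ML)
M90 = 6.0 + 0.9 * (42.0 - 6.0)
M90 = 6.0 + 0.9 * 36.0
M90 = 38.4 dN.m

38.4 dN.m


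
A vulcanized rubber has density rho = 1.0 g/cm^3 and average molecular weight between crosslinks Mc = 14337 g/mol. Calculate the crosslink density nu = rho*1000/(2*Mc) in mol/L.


nu = rho * 1000 / (2 * Mc)
nu = 1.0 * 1000 / (2 * 14337)
nu = 1000.0 / 28674
nu = 0.0349 mol/L

0.0349 mol/L


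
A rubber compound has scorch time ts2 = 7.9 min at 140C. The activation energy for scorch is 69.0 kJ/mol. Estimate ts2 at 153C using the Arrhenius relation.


Convert temperatures: T1 = 140 + 273.15 = 413.15 K, T2 = 153 + 273.15 = 426.15 K
ts2_new = 7.9 * exp(69000 / 8.314 * (1/426.15 - 1/413.15))
1/T2 - 1/T1 = -7.3837e-05
ts2_new = 4.28 min

4.28 min


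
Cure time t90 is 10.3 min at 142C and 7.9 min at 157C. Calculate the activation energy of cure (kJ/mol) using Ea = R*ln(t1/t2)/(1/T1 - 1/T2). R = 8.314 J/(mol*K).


T1 = 415.15 K, T2 = 430.15 K
1/T1 - 1/T2 = 8.3997e-05
ln(t1/t2) = ln(10.3/7.9) = 0.2653
Ea = 8.314 * 0.2653 / 8.3997e-05 = 26257.3020 J/mol
Ea = 26.26 kJ/mol

26.26 kJ/mol


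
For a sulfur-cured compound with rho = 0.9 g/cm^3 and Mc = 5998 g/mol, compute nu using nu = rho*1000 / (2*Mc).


nu = rho * 1000 / (2 * Mc)
nu = 0.9 * 1000 / (2 * 5998)
nu = 900.0 / 11996
nu = 0.0750 mol/L

0.0750 mol/L


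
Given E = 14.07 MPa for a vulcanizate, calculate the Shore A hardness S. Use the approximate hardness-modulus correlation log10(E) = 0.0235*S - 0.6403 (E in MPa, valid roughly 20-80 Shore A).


log10(E) = 0.0235*S - 0.6403  =>  S = (log10(E) + 0.6403) / 0.0235
log10(14.07) = 1.148294
S = (1.148294 + 0.6403) / 0.0235 = 1.788594 / 0.0235
S = 76.1

Shore A = 76.1


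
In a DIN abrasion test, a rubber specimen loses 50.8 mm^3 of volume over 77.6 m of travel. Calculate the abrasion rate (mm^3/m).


Rate = volume_loss / distance
= 50.8 / 77.6
= 0.655 mm^3/m

0.655 mm^3/m


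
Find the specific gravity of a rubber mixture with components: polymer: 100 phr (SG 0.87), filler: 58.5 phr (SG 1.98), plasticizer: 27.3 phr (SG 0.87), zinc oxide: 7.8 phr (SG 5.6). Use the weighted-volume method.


Sum of weights = 193.6
Volume contributions:
  polymer: 100/0.87 = 114.9425
  filler: 58.5/1.98 = 29.5455
  plasticizer: 27.3/0.87 = 31.3793
  zinc oxide: 7.8/5.6 = 1.3929
Sum of volumes = 177.2602
SG = 193.6 / 177.2602 = 1.092

SG = 1.092


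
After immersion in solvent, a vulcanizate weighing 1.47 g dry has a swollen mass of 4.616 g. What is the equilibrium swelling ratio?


Q = W_swollen / W_dry
Q = 4.616 / 1.47
Q = 3.14

Q = 3.14


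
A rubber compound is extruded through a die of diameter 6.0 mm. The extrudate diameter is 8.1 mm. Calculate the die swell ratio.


Die swell ratio = D_extrudate / D_die
= 8.1 / 6.0
= 1.35

Die swell = 1.35


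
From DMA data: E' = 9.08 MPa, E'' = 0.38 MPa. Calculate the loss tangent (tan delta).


tan delta = E'' / E'
= 0.38 / 9.08
= 0.0419

tan delta = 0.0419


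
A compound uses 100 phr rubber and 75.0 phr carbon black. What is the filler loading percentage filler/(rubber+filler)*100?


Filler % = filler / (rubber + filler) * 100
= 75.0 / (100 + 75.0) * 100
= 75.0 / 175.0 * 100
= 42.86%

42.86%


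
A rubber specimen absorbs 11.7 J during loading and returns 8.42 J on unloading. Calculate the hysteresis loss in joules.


Hysteresis loss = loading - unloading
= 11.7 - 8.42
= 3.28 J

3.28 J


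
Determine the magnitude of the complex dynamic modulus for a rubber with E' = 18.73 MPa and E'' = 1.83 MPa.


|E*| = sqrt(E'^2 + E''^2)
= sqrt(18.73^2 + 1.83^2)
= sqrt(350.8129 + 3.3489)
= 18.819 MPa

18.819 MPa


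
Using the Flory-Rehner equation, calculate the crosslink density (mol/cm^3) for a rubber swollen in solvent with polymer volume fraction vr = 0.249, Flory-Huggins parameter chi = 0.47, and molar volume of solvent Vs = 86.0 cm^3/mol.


ln(1 - vr) = ln(1 - 0.249) = -0.2863
Numerator = -((-0.2863) + 0.249 + 0.47 * 0.249^2) = 0.0082
Denominator = 86.0 * (0.249^(1/3) - 0.249/2) = 43.3973
nu = 0.0082 / 43.3973 = 1.8916e-04 mol/cm^3

1.8916e-04 mol/cm^3


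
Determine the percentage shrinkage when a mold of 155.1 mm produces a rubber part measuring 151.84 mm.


Shrinkage = (mold - part) / mold * 100
= (155.1 - 151.84) / 155.1 * 100
= 3.26 / 155.1 * 100
= 2.1%

2.1%


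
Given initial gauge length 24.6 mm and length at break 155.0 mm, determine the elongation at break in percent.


Elongation = (Lf - L0) / L0 * 100
= (155.0 - 24.6) / 24.6 * 100
= 130.4 / 24.6 * 100
= 530.1%

530.1%


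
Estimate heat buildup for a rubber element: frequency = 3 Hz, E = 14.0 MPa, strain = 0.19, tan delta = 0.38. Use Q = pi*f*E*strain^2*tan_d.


Q = pi * f * E * strain^2 * tan_d
= pi * 3 * 14.0 * 0.19^2 * 0.38
= pi * 3 * 14.0 * 0.0361 * 0.38
= 1.8100

Q = 1.8100


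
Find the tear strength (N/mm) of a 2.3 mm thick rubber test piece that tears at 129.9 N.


Tear strength = force / thickness
= 129.9 / 2.3
= 56.48 N/mm

56.48 N/mm


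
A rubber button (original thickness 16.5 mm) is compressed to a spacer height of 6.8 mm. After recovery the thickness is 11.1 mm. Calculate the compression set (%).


CS = (t0 - recovered) / (t0 - ts) * 100
= (16.5 - 11.1) / (16.5 - 6.8) * 100
= 5.4 / 9.7 * 100
= 55.7%

55.7%


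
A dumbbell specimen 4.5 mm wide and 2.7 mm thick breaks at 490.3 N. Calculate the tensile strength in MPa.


Area = width * thickness = 4.5 * 2.7 = 12.15 mm^2
TS = force / area = 490.3 / 12.15 = 40.35 MPa

40.35 MPa


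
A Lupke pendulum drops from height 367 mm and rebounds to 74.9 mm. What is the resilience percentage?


Resilience = h_rebound / h_drop * 100
= 74.9 / 367 * 100
= 20.4%

20.4%


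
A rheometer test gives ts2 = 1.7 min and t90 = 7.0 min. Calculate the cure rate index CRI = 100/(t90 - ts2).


CRI = 100 / (t90 - ts2)
= 100 / (7.0 - 1.7)
= 100 / 5.3
= 18.87 min^-1

18.87 min^-1


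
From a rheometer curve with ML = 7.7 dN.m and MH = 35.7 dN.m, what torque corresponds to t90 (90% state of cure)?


M90 = ML + 0.9 * (MH - ML)
M90 = 7.7 + 0.9 * (35.7 - 7.7)
M90 = 7.7 + 0.9 * 28.0
M90 = 32.9 dN.m

32.9 dN.m


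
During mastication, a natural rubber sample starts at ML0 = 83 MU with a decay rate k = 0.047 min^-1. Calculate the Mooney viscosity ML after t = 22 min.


ML = ML0 * exp(-k * t)
ML = 83 * exp(-0.047 * 22)
ML = 83 * 0.3556
ML = 29.51 MU

29.51 MU


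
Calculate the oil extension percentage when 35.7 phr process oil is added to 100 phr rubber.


Oil % = oil / (100 + oil) * 100
= 35.7 / (100 + 35.7) * 100
= 35.7 / 135.7 * 100
= 26.31%

26.31%


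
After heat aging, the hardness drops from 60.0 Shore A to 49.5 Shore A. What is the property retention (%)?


Retention = aged / original * 100
= 49.5 / 60.0 * 100
= 82.5%

82.5%


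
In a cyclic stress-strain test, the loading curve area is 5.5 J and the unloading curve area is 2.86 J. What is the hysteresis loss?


Hysteresis loss = loading - unloading
= 5.5 - 2.86
= 2.64 J

2.64 J


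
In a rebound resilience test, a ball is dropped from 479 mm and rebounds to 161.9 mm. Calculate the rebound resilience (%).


Resilience = h_rebound / h_drop * 100
= 161.9 / 479 * 100
= 33.8%

33.8%


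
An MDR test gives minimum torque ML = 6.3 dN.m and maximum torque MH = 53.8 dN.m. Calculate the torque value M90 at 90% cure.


M90 = ML + 0.9 * (MH - ML)
M90 = 6.3 + 0.9 * (53.8 - 6.3)
M90 = 6.3 + 0.9 * 47.5
M90 = 49.05 dN.m

49.05 dN.m


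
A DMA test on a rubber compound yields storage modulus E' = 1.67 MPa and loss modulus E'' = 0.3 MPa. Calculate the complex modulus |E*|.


|E*| = sqrt(E'^2 + E''^2)
= sqrt(1.67^2 + 0.3^2)
= sqrt(2.7889 + 0.0900)
= 1.697 MPa

1.697 MPa


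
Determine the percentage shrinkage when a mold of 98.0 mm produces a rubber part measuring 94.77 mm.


Shrinkage = (mold - part) / mold * 100
= (98.0 - 94.77) / 98.0 * 100
= 3.23 / 98.0 * 100
= 3.3%

3.3%


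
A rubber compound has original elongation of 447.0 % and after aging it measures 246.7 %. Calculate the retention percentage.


Retention = aged / original * 100
= 246.7 / 447.0 * 100
= 55.2%

55.2%


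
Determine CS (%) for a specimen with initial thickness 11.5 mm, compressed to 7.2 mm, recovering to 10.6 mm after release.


CS = (t0 - recovered) / (t0 - ts) * 100
= (11.5 - 10.6) / (11.5 - 7.2) * 100
= 0.9 / 4.3 * 100
= 20.9%

20.9%


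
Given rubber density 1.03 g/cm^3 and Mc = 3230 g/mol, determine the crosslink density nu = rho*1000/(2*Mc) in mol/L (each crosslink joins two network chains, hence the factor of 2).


nu = rho * 1000 / (2 * Mc)
nu = 1.03 * 1000 / (2 * 3230)
nu = 1030.0 / 6460
nu = 0.1594 mol/L

0.1594 mol/L


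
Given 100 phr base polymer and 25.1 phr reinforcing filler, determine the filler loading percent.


Filler % = filler / (rubber + filler) * 100
= 25.1 / (100 + 25.1) * 100
= 25.1 / 125.1 * 100
= 20.06%

20.06%


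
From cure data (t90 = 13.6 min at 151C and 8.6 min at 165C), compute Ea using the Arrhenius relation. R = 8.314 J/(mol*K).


T1 = 424.15 K, T2 = 438.15 K
1/T1 - 1/T2 = 7.5333e-05
ln(t1/t2) = ln(13.6/8.6) = 0.4583
Ea = 8.314 * 0.4583 / 7.5333e-05 = 50580.2907 J/mol
Ea = 50.58 kJ/mol

50.58 kJ/mol


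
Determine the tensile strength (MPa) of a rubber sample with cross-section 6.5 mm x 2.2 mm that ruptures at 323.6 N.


Area = width * thickness = 6.5 * 2.2 = 14.3 mm^2
TS = force / area = 323.6 / 14.3 = 22.63 MPa

22.63 MPa


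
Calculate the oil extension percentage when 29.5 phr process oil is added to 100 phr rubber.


Oil % = oil / (100 + oil) * 100
= 29.5 / (100 + 29.5) * 100
= 29.5 / 129.5 * 100
= 22.78%

22.78%


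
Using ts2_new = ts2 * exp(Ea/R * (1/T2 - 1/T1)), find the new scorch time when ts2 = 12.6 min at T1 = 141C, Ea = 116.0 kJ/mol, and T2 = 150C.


Convert temperatures: T1 = 141 + 273.15 = 414.15 K, T2 = 150 + 273.15 = 423.15 K
ts2_new = 12.6 * exp(116000 / 8.314 * (1/423.15 - 1/414.15))
1/T2 - 1/T1 = -5.1356e-05
ts2_new = 6.15 min

6.15 min


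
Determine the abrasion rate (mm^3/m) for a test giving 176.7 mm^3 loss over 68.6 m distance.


Rate = volume_loss / distance
= 176.7 / 68.6
= 2.576 mm^3/m

2.576 mm^3/m


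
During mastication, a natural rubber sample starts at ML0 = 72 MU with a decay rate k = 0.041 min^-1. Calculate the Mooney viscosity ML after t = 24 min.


ML = ML0 * exp(-k * t)
ML = 72 * exp(-0.041 * 24)
ML = 72 * 0.3738
ML = 26.91 MU

26.91 MU


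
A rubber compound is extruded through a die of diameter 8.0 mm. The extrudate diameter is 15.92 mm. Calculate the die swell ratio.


Die swell ratio = D_extrudate / D_die
= 15.92 / 8.0
= 1.99

Die swell = 1.99


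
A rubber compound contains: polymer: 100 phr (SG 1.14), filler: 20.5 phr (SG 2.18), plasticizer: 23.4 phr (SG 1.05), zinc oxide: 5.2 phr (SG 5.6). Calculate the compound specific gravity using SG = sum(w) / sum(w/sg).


Sum of weights = 149.1
Volume contributions:
  polymer: 100/1.14 = 87.7193
  filler: 20.5/2.18 = 9.4037
  plasticizer: 23.4/1.05 = 22.2857
  zinc oxide: 5.2/5.6 = 0.9286
Sum of volumes = 120.3373
SG = 149.1 / 120.3373 = 1.239

SG = 1.239


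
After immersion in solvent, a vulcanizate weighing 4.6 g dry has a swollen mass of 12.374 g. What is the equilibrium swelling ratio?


Q = W_swollen / W_dry
Q = 12.374 / 4.6
Q = 2.69

Q = 2.69


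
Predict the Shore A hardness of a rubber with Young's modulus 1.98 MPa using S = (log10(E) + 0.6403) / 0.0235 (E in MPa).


log10(E) = 0.0235*S - 0.6403  =>  S = (log10(E) + 0.6403) / 0.0235
log10(1.98) = 0.296665
S = (0.296665 + 0.6403) / 0.0235 = 0.936965 / 0.0235
S = 39.9

Shore A = 39.9


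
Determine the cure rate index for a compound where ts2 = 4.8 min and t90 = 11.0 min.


CRI = 100 / (t90 - ts2)
= 100 / (11.0 - 4.8)
= 100 / 6.2
= 16.13 min^-1

16.13 min^-1


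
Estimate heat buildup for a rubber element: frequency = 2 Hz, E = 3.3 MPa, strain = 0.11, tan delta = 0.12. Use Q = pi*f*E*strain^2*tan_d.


Q = pi * f * E * strain^2 * tan_d
= pi * 2 * 3.3 * 0.11^2 * 0.12
= pi * 2 * 3.3 * 0.0121 * 0.12
= 0.0301

Q = 0.0301


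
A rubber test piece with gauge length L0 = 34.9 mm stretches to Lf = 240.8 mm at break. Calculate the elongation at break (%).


Elongation = (Lf - L0) / L0 * 100
= (240.8 - 34.9) / 34.9 * 100
= 205.9 / 34.9 * 100
= 590.0%

590.0%


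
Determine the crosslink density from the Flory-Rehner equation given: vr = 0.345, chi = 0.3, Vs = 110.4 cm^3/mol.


ln(1 - vr) = ln(1 - 0.345) = -0.4231
Numerator = -((-0.4231) + 0.345 + 0.3 * 0.345^2) = 0.0424
Denominator = 110.4 * (0.345^(1/3) - 0.345/2) = 58.3859
nu = 0.0424 / 58.3859 = 7.2642e-04 mol/cm^3

7.2642e-04 mol/cm^3


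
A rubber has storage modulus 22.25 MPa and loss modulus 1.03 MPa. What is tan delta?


tan delta = E'' / E'
= 1.03 / 22.25
= 0.0463

tan delta = 0.0463


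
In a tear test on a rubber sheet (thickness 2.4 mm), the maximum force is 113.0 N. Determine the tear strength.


Tear strength = force / thickness
= 113.0 / 2.4
= 47.08 N/mm

47.08 N/mm


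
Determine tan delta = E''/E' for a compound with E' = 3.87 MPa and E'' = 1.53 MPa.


tan delta = E'' / E'
= 1.53 / 3.87
= 0.3953

tan delta = 0.3953


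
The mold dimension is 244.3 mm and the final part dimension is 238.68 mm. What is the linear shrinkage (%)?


Shrinkage = (mold - part) / mold * 100
= (244.3 - 238.68) / 244.3 * 100
= 5.62 / 244.3 * 100
= 2.3%

2.3%


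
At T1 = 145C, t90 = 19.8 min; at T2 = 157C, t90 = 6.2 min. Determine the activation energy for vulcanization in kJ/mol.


T1 = 418.15 K, T2 = 430.15 K
1/T1 - 1/T2 = 6.6716e-05
ln(t1/t2) = ln(19.8/6.2) = 1.1611
Ea = 8.314 * 1.1611 / 6.6716e-05 = 144698.0365 J/mol
Ea = 144.7 kJ/mol

144.7 kJ/mol


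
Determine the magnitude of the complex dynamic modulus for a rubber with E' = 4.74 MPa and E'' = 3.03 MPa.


|E*| = sqrt(E'^2 + E''^2)
= sqrt(4.74^2 + 3.03^2)
= sqrt(22.4676 + 9.1809)
= 5.626 MPa

5.626 MPa


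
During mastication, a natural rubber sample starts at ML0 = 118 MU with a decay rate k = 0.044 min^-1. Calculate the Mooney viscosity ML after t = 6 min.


ML = ML0 * exp(-k * t)
ML = 118 * exp(-0.044 * 6)
ML = 118 * 0.7680
ML = 90.62 MU

90.62 MU


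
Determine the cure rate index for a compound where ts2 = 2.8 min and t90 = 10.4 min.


CRI = 100 / (t90 - ts2)
= 100 / (10.4 - 2.8)
= 100 / 7.6
= 13.16 min^-1

13.16 min^-1


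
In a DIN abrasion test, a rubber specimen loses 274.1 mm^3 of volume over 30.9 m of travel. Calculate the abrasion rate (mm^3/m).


Rate = volume_loss / distance
= 274.1 / 30.9
= 8.871 mm^3/m

8.871 mm^3/m


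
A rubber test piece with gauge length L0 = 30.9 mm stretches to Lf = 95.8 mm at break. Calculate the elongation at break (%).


Elongation = (Lf - L0) / L0 * 100
= (95.8 - 30.9) / 30.9 * 100
= 64.9 / 30.9 * 100
= 210.0%

210.0%


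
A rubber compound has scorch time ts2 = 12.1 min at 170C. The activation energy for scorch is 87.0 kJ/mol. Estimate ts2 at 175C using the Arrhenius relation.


Convert temperatures: T1 = 170 + 273.15 = 443.15 K, T2 = 175 + 273.15 = 448.15 K
ts2_new = 12.1 * exp(87000 / 8.314 * (1/448.15 - 1/443.15))
1/T2 - 1/T1 = -2.5177e-05
ts2_new = 9.3 min

9.3 min


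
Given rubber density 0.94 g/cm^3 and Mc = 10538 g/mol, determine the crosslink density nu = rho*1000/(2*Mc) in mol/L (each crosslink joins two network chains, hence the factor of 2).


nu = rho * 1000 / (2 * Mc)
nu = 0.94 * 1000 / (2 * 10538)
nu = 940.0 / 21076
nu = 0.0446 mol/L

0.0446 mol/L


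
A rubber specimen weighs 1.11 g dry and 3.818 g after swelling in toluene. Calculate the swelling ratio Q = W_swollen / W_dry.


Q = W_swollen / W_dry
Q = 3.818 / 1.11
Q = 3.44

Q = 3.44


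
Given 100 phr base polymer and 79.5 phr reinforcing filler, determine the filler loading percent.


Filler % = filler / (rubber + filler) * 100
= 79.5 / (100 + 79.5) * 100
= 79.5 / 179.5 * 100
= 44.29%

44.29%


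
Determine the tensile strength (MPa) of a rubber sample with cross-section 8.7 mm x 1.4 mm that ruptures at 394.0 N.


Area = width * thickness = 8.7 * 1.4 = 12.18 mm^2
TS = force / area = 394.0 / 12.18 = 32.35 MPa

32.35 MPa


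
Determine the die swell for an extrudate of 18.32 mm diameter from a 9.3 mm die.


Die swell ratio = D_extrudate / D_die
= 18.32 / 9.3
= 1.97

Die swell = 1.97


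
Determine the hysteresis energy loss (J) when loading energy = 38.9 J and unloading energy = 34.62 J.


Hysteresis loss = loading - unloading
= 38.9 - 34.62
= 4.28 J

4.28 J


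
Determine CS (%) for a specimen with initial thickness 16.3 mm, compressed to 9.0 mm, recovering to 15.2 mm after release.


CS = (t0 - recovered) / (t0 - ts) * 100
= (16.3 - 15.2) / (16.3 - 9.0) * 100
= 1.1 / 7.3 * 100
= 15.1%

15.1%


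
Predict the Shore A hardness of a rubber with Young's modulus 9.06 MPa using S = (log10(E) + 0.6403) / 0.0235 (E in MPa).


log10(E) = 0.0235*S - 0.6403  =>  S = (log10(E) + 0.6403) / 0.0235
log10(9.06) = 0.957128
S = (0.957128 + 0.6403) / 0.0235 = 1.597428 / 0.0235
S = 68.0

Shore A = 68.0


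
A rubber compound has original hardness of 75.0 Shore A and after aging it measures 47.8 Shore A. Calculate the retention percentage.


Retention = aged / original * 100
= 47.8 / 75.0 * 100
= 63.7%

63.7%


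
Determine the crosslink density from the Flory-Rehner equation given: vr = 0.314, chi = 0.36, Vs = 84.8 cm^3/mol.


ln(1 - vr) = ln(1 - 0.314) = -0.3769
Numerator = -((-0.3769) + 0.314 + 0.36 * 0.314^2) = 0.0274
Denominator = 84.8 * (0.314^(1/3) - 0.314/2) = 44.3240
nu = 0.0274 / 44.3240 = 6.1779e-04 mol/cm^3

6.1779e-04 mol/cm^3


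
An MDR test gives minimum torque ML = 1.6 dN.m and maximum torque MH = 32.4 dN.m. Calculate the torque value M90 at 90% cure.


M90 = ML + 0.9 * (MH - ML)
M90 = 1.6 + 0.9 * (32.4 - 1.6)
M90 = 1.6 + 0.9 * 30.8
M90 = 29.32 dN.m

29.32 dN.m


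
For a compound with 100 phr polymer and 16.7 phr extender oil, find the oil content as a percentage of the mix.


Oil % = oil / (100 + oil) * 100
= 16.7 / (100 + 16.7) * 100
= 16.7 / 116.7 * 100
= 14.31%

14.31%


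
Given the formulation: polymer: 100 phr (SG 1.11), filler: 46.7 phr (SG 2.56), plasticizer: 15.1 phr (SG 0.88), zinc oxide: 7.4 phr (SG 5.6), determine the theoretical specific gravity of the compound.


Sum of weights = 169.2
Volume contributions:
  polymer: 100/1.11 = 90.0901
  filler: 46.7/2.56 = 18.2422
  plasticizer: 15.1/0.88 = 17.1591
  zinc oxide: 7.4/5.6 = 1.3214
Sum of volumes = 126.8128
SG = 169.2 / 126.8128 = 1.334

SG = 1.334


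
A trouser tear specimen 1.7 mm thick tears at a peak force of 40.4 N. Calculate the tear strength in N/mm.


Tear strength = force / thickness
= 40.4 / 1.7
= 23.76 N/mm

23.76 N/mm


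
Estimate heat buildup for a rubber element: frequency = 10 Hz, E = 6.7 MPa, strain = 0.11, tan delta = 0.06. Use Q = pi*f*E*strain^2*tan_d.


Q = pi * f * E * strain^2 * tan_d
= pi * 10 * 6.7 * 0.11^2 * 0.06
= pi * 10 * 6.7 * 0.0121 * 0.06
= 0.1528

Q = 0.1528


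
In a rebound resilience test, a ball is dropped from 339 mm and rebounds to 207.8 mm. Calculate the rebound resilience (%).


Resilience = h_rebound / h_drop * 100
= 207.8 / 339 * 100
= 61.3%

61.3%


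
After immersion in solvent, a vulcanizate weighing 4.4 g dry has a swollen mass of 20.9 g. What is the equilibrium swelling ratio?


Q = W_swollen / W_dry
Q = 20.9 / 4.4
Q = 4.75

Q = 4.75


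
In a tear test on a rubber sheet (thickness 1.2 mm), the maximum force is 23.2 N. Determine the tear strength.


Tear strength = force / thickness
= 23.2 / 1.2
= 19.33 N/mm

19.33 N/mm


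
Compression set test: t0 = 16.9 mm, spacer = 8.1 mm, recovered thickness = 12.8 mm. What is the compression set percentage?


CS = (t0 - recovered) / (t0 - ts) * 100
= (16.9 - 12.8) / (16.9 - 8.1) * 100
= 4.1 / 8.8 * 100
= 46.6%

46.6%


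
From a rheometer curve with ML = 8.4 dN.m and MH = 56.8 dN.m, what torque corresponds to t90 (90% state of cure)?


M90 = ML + 0.9 * (MH - ML)
M90 = 8.4 + 0.9 * (56.8 - 8.4)
M90 = 8.4 + 0.9 * 48.4
M90 = 51.96 dN.m

51.96 dN.m


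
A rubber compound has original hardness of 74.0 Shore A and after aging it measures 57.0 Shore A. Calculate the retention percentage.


Retention = aged / original * 100
= 57.0 / 74.0 * 100
= 77.0%

77.0%


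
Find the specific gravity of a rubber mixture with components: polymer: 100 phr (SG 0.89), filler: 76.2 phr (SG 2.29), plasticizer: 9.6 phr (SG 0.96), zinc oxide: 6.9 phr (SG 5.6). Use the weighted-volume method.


Sum of weights = 192.7
Volume contributions:
  polymer: 100/0.89 = 112.3596
  filler: 76.2/2.29 = 33.2751
  plasticizer: 9.6/0.96 = 10.0000
  zinc oxide: 6.9/5.6 = 1.2321
Sum of volumes = 156.8668
SG = 192.7 / 156.8668 = 1.228

SG = 1.228


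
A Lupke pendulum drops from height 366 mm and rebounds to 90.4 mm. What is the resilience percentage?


Resilience = h_rebound / h_drop * 100
= 90.4 / 366 * 100
= 24.7%

24.7%


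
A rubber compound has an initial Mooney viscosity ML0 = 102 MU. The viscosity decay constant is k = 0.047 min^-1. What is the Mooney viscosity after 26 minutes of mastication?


ML = ML0 * exp(-k * t)
ML = 102 * exp(-0.047 * 26)
ML = 102 * 0.2946
ML = 30.05 MU

30.05 MU


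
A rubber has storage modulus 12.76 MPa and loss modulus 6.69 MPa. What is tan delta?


tan delta = E'' / E'
= 6.69 / 12.76
= 0.5243

tan delta = 0.5243


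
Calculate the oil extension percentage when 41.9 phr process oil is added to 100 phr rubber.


Oil % = oil / (100 + oil) * 100
= 41.9 / (100 + 41.9) * 100
= 41.9 / 141.9 * 100
= 29.53%

29.53%


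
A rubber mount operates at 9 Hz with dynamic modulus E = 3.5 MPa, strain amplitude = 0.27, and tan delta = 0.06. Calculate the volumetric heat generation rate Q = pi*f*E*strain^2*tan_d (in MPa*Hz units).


Q = pi * f * E * strain^2 * tan_d
= pi * 9 * 3.5 * 0.27^2 * 0.06
= pi * 9 * 3.5 * 0.0729 * 0.06
= 0.4329

Q = 0.4329


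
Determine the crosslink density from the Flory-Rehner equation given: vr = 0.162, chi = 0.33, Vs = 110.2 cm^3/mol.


ln(1 - vr) = ln(1 - 0.162) = -0.1767
Numerator = -((-0.1767) + 0.162 + 0.33 * 0.162^2) = 0.0061
Denominator = 110.2 * (0.162^(1/3) - 0.162/2) = 51.1478
nu = 0.0061 / 51.1478 = 1.1881e-04 mol/cm^3

1.1881e-04 mol/cm^3


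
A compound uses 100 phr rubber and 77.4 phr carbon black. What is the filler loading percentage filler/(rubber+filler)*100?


Filler % = filler / (rubber + filler) * 100
= 77.4 / (100 + 77.4) * 100
= 77.4 / 177.4 * 100
= 43.63%

43.63%


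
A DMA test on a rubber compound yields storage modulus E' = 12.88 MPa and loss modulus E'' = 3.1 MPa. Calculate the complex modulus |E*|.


|E*| = sqrt(E'^2 + E''^2)
= sqrt(12.88^2 + 3.1^2)
= sqrt(165.8944 + 9.6100)
= 13.248 MPa

13.248 MPa


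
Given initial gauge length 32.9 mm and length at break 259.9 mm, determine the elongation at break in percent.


Elongation = (Lf - L0) / L0 * 100
= (259.9 - 32.9) / 32.9 * 100
= 227.0 / 32.9 * 100
= 690.0%

690.0%


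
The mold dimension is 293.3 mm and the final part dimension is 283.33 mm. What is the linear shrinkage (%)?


Shrinkage = (mold - part) / mold * 100
= (293.3 - 283.33) / 293.3 * 100
= 9.97 / 293.3 * 100
= 3.4%

3.4%


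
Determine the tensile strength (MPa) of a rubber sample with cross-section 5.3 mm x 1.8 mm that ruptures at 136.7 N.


Area = width * thickness = 5.3 * 1.8 = 9.54 mm^2
TS = force / area = 136.7 / 9.54 = 14.33 MPa

14.33 MPa


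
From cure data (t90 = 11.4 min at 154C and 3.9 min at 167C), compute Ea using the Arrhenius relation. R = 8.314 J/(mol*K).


T1 = 427.15 K, T2 = 440.15 K
1/T1 - 1/T2 = 6.9145e-05
ln(t1/t2) = ln(11.4/3.9) = 1.0726
Ea = 8.314 * 1.0726 / 6.9145e-05 = 128973.4978 J/mol
Ea = 128.97 kJ/mol

128.97 kJ/mol


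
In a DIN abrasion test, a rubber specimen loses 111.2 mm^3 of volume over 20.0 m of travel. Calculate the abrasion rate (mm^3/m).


Rate = volume_loss / distance
= 111.2 / 20.0
= 5.56 mm^3/m

5.56 mm^3/m


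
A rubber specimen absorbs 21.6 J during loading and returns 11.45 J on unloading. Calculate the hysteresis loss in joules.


Hysteresis loss = loading - unloading
= 21.6 - 11.45
= 10.15 J

10.15 J


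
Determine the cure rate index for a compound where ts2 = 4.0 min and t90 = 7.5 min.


CRI = 100 / (t90 - ts2)
= 100 / (7.5 - 4.0)
= 100 / 3.5
= 28.57 min^-1

28.57 min^-1


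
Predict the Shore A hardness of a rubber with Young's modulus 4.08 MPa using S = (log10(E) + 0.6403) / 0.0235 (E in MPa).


log10(E) = 0.0235*S - 0.6403  =>  S = (log10(E) + 0.6403) / 0.0235
log10(4.08) = 0.610660
S = (0.610660 + 0.6403) / 0.0235 = 1.250960 / 0.0235
S = 53.2

Shore A = 53.2


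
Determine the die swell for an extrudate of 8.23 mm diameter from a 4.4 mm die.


Die swell ratio = D_extrudate / D_die
= 8.23 / 4.4
= 1.87

Die swell = 1.87


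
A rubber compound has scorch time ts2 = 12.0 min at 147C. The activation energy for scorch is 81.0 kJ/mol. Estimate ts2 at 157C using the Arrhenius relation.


Convert temperatures: T1 = 147 + 273.15 = 420.15 K, T2 = 157 + 273.15 = 430.15 K
ts2_new = 12.0 * exp(81000 / 8.314 * (1/430.15 - 1/420.15))
1/T2 - 1/T1 = -5.5332e-05
ts2_new = 7.0 min

7.0 min


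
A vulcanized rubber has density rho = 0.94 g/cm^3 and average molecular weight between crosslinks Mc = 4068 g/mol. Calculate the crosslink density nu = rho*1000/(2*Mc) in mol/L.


nu = rho * 1000 / (2 * Mc)
nu = 0.94 * 1000 / (2 * 4068)
nu = 940.0 / 8136
nu = 0.1155 mol/L

0.1155 mol/L


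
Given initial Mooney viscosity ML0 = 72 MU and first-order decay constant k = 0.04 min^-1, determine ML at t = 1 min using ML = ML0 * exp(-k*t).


ML = ML0 * exp(-k * t)
ML = 72 * exp(-0.04 * 1)
ML = 72 * 0.9608
ML = 69.18 MU

69.18 MU


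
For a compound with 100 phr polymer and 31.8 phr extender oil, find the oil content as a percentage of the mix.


Oil % = oil / (100 + oil) * 100
= 31.8 / (100 + 31.8) * 100
= 31.8 / 131.8 * 100
= 24.13%

24.13%


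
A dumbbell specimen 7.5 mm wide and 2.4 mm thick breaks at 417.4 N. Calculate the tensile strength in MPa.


Area = width * thickness = 7.5 * 2.4 = 18.0 mm^2
TS = force / area = 417.4 / 18.0 = 23.19 MPa

23.19 MPa


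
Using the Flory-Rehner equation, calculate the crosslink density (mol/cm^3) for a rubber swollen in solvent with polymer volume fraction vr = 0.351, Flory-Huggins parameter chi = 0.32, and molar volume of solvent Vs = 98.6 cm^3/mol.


ln(1 - vr) = ln(1 - 0.351) = -0.4323
Numerator = -((-0.4323) + 0.351 + 0.32 * 0.351^2) = 0.0419
Denominator = 98.6 * (0.351^(1/3) - 0.351/2) = 52.2482
nu = 0.0419 / 52.2482 = 8.0191e-04 mol/cm^3

8.0191e-04 mol/cm^3


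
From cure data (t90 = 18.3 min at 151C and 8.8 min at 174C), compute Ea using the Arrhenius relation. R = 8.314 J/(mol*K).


T1 = 424.15 K, T2 = 447.15 K
1/T1 - 1/T2 = 1.2127e-04
ln(t1/t2) = ln(18.3/8.8) = 0.7321
Ea = 8.314 * 0.7321 / 1.2127e-04 = 50194.3188 J/mol
Ea = 50.19 kJ/mol

50.19 kJ/mol


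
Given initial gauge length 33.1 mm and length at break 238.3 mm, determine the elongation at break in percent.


Elongation = (Lf - L0) / L0 * 100
= (238.3 - 33.1) / 33.1 * 100
= 205.2 / 33.1 * 100
= 619.9%

619.9%


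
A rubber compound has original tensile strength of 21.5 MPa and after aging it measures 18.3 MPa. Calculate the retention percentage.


Retention = aged / original * 100
= 18.3 / 21.5 * 100
= 85.1%

85.1%


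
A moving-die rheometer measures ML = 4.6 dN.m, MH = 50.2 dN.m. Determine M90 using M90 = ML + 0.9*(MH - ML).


M90 = ML + 0.9 * (MH - ML)
M90 = 4.6 + 0.9 * (50.2 - 4.6)
M90 = 4.6 + 0.9 * 45.6
M90 = 45.64 dN.m

45.64 dN.m


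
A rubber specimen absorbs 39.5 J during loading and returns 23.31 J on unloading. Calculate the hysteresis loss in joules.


Hysteresis loss = loading - unloading
= 39.5 - 23.31
= 16.19 J

16.19 J


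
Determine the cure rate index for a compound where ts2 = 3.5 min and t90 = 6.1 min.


CRI = 100 / (t90 - ts2)
= 100 / (6.1 - 3.5)
= 100 / 2.6
= 38.46 min^-1

38.46 min^-1


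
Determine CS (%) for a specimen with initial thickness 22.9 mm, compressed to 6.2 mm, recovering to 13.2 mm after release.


CS = (t0 - recovered) / (t0 - ts) * 100
= (22.9 - 13.2) / (22.9 - 6.2) * 100
= 9.7 / 16.7 * 100
= 58.1%

58.1%


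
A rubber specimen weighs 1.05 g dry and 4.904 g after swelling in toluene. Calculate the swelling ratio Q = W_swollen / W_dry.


Q = W_swollen / W_dry
Q = 4.904 / 1.05
Q = 4.67

Q = 4.67


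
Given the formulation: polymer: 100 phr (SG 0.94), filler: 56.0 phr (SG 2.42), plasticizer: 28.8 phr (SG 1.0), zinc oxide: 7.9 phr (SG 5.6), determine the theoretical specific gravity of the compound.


Sum of weights = 192.7
Volume contributions:
  polymer: 100/0.94 = 106.3830
  filler: 56.0/2.42 = 23.1405
  plasticizer: 28.8/1.0 = 28.8000
  zinc oxide: 7.9/5.6 = 1.4107
Sum of volumes = 159.7342
SG = 192.7 / 159.7342 = 1.206

SG = 1.206


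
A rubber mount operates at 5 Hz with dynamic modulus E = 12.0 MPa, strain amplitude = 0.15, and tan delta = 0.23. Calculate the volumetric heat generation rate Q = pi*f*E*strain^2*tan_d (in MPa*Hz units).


Q = pi * f * E * strain^2 * tan_d
= pi * 5 * 12.0 * 0.15^2 * 0.23
= pi * 5 * 12.0 * 0.0225 * 0.23
= 0.9755

Q = 0.9755


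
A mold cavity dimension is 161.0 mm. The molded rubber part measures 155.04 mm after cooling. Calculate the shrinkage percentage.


Shrinkage = (mold - part) / mold * 100
= (161.0 - 155.04) / 161.0 * 100
= 5.96 / 161.0 * 100
= 3.7%

3.7%


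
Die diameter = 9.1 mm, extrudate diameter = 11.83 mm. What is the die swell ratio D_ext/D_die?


Die swell ratio = D_extrudate / D_die
= 11.83 / 9.1
= 1.3

Die swell = 1.3


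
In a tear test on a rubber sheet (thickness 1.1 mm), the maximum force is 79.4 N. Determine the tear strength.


Tear strength = force / thickness
= 79.4 / 1.1
= 72.18 N/mm

72.18 N/mm


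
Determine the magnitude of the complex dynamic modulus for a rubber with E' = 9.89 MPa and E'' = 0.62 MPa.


|E*| = sqrt(E'^2 + E''^2)
= sqrt(9.89^2 + 0.62^2)
= sqrt(97.8121 + 0.3844)
= 9.909 MPa

9.909 MPa


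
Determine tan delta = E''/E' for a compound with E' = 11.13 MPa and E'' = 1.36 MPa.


tan delta = E'' / E'
= 1.36 / 11.13
= 0.1222

tan delta = 0.1222


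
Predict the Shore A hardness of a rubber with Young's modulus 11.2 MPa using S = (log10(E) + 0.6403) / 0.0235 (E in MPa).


log10(E) = 0.0235*S - 0.6403  =>  S = (log10(E) + 0.6403) / 0.0235
log10(11.2) = 1.049218
S = (1.049218 + 0.6403) / 0.0235 = 1.689518 / 0.0235
S = 71.9

Shore A = 71.9


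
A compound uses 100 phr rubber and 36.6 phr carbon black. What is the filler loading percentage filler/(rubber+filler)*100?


Filler % = filler / (rubber + filler) * 100
= 36.6 / (100 + 36.6) * 100
= 36.6 / 136.6 * 100
= 26.79%

26.79%


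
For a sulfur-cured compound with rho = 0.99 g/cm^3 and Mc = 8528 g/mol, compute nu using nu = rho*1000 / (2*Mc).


nu = rho * 1000 / (2 * Mc)
nu = 0.99 * 1000 / (2 * 8528)
nu = 990.0 / 17056
nu = 0.0580 mol/L

0.0580 mol/L


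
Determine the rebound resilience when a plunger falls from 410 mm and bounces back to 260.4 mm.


Resilience = h_rebound / h_drop * 100
= 260.4 / 410 * 100
= 63.5%

63.5%


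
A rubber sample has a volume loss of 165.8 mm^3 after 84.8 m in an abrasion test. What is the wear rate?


Rate = volume_loss / distance
= 165.8 / 84.8
= 1.955 mm^3/m

1.955 mm^3/m


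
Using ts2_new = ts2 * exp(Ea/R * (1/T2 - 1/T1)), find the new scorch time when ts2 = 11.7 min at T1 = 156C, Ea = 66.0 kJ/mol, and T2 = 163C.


Convert temperatures: T1 = 156 + 273.15 = 429.15 K, T2 = 163 + 273.15 = 436.15 K
ts2_new = 11.7 * exp(66000 / 8.314 * (1/436.15 - 1/429.15))
1/T2 - 1/T1 = -3.7398e-05
ts2_new = 8.69 min

8.69 min


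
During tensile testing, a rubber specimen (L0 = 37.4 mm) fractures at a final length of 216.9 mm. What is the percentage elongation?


Elongation = (Lf - L0) / L0 * 100
= (216.9 - 37.4) / 37.4 * 100
= 179.5 / 37.4 * 100
= 479.9%

479.9%


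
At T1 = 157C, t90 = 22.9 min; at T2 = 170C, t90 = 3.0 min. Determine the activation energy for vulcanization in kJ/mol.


T1 = 430.15 K, T2 = 443.15 K
1/T1 - 1/T2 = 6.8198e-05
ln(t1/t2) = ln(22.9/3.0) = 2.0325
Ea = 8.314 * 2.0325 / 6.8198e-05 = 247783.9455 J/mol
Ea = 247.78 kJ/mol

247.78 kJ/mol


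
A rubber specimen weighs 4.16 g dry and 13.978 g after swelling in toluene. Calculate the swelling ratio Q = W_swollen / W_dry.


Q = W_swollen / W_dry
Q = 13.978 / 4.16
Q = 3.36

Q = 3.36


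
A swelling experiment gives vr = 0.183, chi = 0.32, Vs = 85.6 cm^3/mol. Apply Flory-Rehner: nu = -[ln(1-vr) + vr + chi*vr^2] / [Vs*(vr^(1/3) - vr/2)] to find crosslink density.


ln(1 - vr) = ln(1 - 0.183) = -0.2021
Numerator = -((-0.2021) + 0.183 + 0.32 * 0.183^2) = 0.0084
Denominator = 85.6 * (0.183^(1/3) - 0.183/2) = 40.7662
nu = 0.0084 / 40.7662 = 2.0605e-04 mol/cm^3

2.0605e-04 mol/cm^3


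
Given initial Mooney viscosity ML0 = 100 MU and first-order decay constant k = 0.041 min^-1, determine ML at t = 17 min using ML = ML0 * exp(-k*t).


ML = ML0 * exp(-k * t)
ML = 100 * exp(-0.041 * 17)
ML = 100 * 0.4981
ML = 49.81 MU

49.81 MU


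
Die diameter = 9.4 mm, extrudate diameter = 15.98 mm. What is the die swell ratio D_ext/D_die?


Die swell ratio = D_extrudate / D_die
= 15.98 / 9.4
= 1.7

Die swell = 1.7


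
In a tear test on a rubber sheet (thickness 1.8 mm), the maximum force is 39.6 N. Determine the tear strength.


Tear strength = force / thickness
= 39.6 / 1.8
= 22.0 N/mm

22.0 N/mm


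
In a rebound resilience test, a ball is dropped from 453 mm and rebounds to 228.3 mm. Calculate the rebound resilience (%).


Resilience = h_rebound / h_drop * 100
= 228.3 / 453 * 100
= 50.4%

50.4%


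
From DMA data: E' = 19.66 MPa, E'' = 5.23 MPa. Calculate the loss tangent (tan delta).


tan delta = E'' / E'
= 5.23 / 19.66
= 0.266

tan delta = 0.266


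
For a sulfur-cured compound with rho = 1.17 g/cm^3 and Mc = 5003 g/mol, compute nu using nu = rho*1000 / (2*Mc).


nu = rho * 1000 / (2 * Mc)
nu = 1.17 * 1000 / (2 * 5003)
nu = 1170.0 / 10006
nu = 0.1169 mol/L

0.1169 mol/L


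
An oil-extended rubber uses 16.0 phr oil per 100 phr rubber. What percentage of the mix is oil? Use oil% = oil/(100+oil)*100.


Oil % = oil / (100 + oil) * 100
= 16.0 / (100 + 16.0) * 100
= 16.0 / 116.0 * 100
= 13.79%

13.79%


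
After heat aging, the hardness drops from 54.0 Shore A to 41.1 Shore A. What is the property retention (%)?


Retention = aged / original * 100
= 41.1 / 54.0 * 100
= 76.1%

76.1%


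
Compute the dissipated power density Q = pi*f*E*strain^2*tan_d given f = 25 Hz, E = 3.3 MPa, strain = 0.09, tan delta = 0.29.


Q = pi * f * E * strain^2 * tan_d
= pi * 25 * 3.3 * 0.09^2 * 0.29
= pi * 25 * 3.3 * 0.0081 * 0.29
= 0.6088

Q = 0.6088


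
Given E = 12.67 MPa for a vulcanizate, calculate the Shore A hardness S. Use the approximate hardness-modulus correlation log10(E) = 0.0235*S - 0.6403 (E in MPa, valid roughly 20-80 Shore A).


log10(E) = 0.0235*S - 0.6403  =>  S = (log10(E) + 0.6403) / 0.0235
log10(12.67) = 1.102777
S = (1.102777 + 0.6403) / 0.0235 = 1.743077 / 0.0235
S = 74.2

Shore A = 74.2
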